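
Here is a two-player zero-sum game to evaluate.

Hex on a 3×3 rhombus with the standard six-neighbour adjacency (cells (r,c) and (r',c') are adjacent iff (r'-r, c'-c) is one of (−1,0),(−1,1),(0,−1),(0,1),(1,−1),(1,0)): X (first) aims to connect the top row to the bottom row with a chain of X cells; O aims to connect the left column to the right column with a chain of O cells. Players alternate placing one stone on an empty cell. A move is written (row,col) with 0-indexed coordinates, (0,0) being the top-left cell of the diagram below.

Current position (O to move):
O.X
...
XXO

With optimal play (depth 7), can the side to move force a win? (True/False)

O winning at [O.X/.../XXO]: False

ply 1, O at O.X/.../XXO | (0,1)=-1→OOX/.../XXO*; (1,0)=-1→O.X/O../XXO; (1,1)=-1→O.X/.O./XXO; (1,2)=-1→O.X/..O/XXO
ply 2, X at OOX/.../XXO | (1,0)=+1→OOX/X../XXO*; (1,1)=+1→OOX/.X./XXO; (1,2)=+1→OOX/..X/XXO
ply 3, O at OOX/X../XXO | (1,1)=-1→OOX/XO./XXO*; (1,2)=-1→OOX/X.O/XXO
ply 4, X at OOX/XO./XXO | (1,2)=+1→OOX/XOX/XXO*
ply 5: OOX/XOX/XXO is terminal -1 (O); from O.X/.../XXO depth 7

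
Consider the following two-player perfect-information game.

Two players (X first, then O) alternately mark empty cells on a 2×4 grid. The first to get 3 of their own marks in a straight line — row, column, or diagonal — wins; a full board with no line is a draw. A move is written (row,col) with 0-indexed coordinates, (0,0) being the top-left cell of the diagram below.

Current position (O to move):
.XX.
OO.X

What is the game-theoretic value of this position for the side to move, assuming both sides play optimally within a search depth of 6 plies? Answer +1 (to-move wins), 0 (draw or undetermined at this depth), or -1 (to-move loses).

value(.XX./OO.X, O) = +1

ply 1, O at .XX./OO.X | (0,0)=-1→OXX./OO.X; (0,3)=-1→.XXO/OO.X; (1,2)=+1→.XX./OOOX*
ply 2: .XX./OOOX is terminal -1 (X); from .XX./OO.X depth 6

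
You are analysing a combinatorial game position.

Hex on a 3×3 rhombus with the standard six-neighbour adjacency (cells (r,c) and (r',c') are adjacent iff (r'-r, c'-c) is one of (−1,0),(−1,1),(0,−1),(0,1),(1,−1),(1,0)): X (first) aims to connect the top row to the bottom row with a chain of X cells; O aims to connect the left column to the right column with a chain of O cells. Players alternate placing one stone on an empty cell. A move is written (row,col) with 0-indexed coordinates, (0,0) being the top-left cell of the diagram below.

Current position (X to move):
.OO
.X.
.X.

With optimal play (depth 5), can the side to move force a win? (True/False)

X winning at [.OO/.X./.X.]: False

[.OO/.X./.X.] X move#1: (0,0):-1/XOO/.X./.X.*, (1,0):-1/.OO/XX./.X., (1,2):-1/.OO/.XX/.X., (2,0):-1/.OO/.X./XX., (2,2):-1/.OO/.X./.XX
[XOO/.X./.X.] O move#2: (1,0):+1/XOO/OX./.X.*, (1,2):-1/XOO/.XO/.X., (2,0):-1/XOO/.X./OX., (2,2):-1/XOO/.X./.XO
[XOO/OX./.X.] end (terminal -1, X#3); searched .OO/.X./.X. to 5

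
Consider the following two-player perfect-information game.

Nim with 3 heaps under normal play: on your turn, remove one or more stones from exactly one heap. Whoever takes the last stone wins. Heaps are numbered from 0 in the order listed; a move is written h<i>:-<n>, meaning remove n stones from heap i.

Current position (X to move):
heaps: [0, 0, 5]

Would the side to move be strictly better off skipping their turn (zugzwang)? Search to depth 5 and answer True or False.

p1 X@[(0,0,5)]: h2:-1[(0,0,4)]-1 h2:-2[(0,0,3)]-1 h2:-3[(0,0,2)]-1 h2:-4[(0,0,1)]-1 h2:-5[(0,0,0)]+1*
p2 O@[(0,0,0)] terminal -1; root [(0,0,5)] d5
suppose X passes — search the same position with O to move:
pass> p1 O@[(0,0,5)]: h2:-1[(0,0,4)]-1 h2:-2[(0,0,3)]-1 h2:-3[(0,0,2)]-1 h2:-4[(0,0,1)]-1 h2:-5[(0,0,0)]+1*
pass> p2 X@[(0,0,0)] terminal -1; root [(0,0,5)] d5
for X: play +1, pass -1

zugzwang((0,0,5), X) = False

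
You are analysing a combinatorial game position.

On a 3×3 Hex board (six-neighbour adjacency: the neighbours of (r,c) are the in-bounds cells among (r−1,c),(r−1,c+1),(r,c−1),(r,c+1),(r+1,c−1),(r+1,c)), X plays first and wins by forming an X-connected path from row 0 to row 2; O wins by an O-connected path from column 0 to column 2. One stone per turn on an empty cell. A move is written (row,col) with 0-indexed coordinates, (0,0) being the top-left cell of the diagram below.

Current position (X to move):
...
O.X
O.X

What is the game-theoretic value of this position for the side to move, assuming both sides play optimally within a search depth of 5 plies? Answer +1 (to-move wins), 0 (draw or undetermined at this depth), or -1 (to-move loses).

[.../O.X/O.X] X move#1: (0,0):-1/X../O.X/O.X, (0,1):+1/.X./O.X/O.X*, (0,2):+1/..X/O.X/O.X, (1,1):+1/.../OXX/O.X, (2,1):-1/.../O.X/OXX
[.X./O.X/O.X] O move#2: (0,0):-1/OX./O.X/O.X*, (0,2):-1/.XO/O.X/O.X, (1,1):-1/.X./OOX/O.X, (2,1):-1/.X./O.X/OOX
[OX./O.X/O.X] X move#3: (0,2):+1/OXX/O.X/O.X*, (1,1):+1/OX./OXX/O.X, (2,1):+1/OX./O.X/OXX
[OXX/O.X/O.X] end (terminal -1, O#4); searched .../O.X/O.X to 5

value(.../O.X/O.X, X) = +1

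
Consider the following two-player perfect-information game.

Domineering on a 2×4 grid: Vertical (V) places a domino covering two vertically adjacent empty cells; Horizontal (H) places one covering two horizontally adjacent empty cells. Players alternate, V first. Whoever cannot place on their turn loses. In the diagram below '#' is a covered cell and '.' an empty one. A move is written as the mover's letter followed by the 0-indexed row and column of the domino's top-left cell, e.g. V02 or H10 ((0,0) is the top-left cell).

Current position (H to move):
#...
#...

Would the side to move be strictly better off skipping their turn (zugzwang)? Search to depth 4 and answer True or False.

[#.../#...] H move#1: H01:+1/###./#...*, H02:+1/#.##/#..., H11:+1/#.../###., H12:+1/#.../#.##
[###./#...] V move#2: V03:-1/####/#..#*
[####/#..#] H move#3: H11:+1/####/####*
[####/####] end (terminal -1, V#4); searched #.../#... to 4
suppose H passes — search the same position with V to move:
pass> [#.../#...] V move#1: V01:-1/##../##.., V02:+1/#.#./#.#.*, V03:-1/#..#/#..#
pass> [#.#./#.#.] end (terminal -1, H#2); searched #.../#... to 4
for H: play +1, pass -1

zugzwang(#.../#..., H) = False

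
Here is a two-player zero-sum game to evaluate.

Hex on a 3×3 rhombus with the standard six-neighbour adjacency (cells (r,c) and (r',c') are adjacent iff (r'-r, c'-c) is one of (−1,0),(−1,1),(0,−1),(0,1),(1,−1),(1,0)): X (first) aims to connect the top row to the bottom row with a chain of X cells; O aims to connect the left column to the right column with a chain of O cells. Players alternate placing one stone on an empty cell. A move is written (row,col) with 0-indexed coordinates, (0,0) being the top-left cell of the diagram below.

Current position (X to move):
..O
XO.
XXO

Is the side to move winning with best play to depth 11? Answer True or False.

p1 X@[..O/XO./XXO]: (0,0)[X.O/XO./XXO]+1* (0,1)[.XO/XO./XXO]+1 (1,2)[..O/XOX/XXO]+1
p2 O@[X.O/XO./XXO] terminal -1; root [..O/XO./XXO] d11

X winning at [..O/XO./XXO]: True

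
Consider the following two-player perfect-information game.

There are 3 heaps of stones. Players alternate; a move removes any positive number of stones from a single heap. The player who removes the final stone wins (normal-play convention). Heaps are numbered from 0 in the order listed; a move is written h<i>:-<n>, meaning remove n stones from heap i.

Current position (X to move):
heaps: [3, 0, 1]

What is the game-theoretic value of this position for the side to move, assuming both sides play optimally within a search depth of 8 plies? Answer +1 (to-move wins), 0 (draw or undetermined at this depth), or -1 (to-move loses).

value((3,0,1), X) = +1

ply 1, X at (3,0,1) | h0:-1=-1→(2,0,1); h0:-2=+1→(1,0,1)*; h0:-3=-1→(0,0,1); h2:-1=-1→(3,0,0)
ply 2, O at (1,0,1) | h0:-1=-1→(0,0,1)*; h2:-1=-1→(1,0,0)
ply 3, X at (0,0,1) | h2:-1=+1→(0,0,0)*
ply 4: (0,0,0) is terminal -1 (O); from (3,0,1) depth 8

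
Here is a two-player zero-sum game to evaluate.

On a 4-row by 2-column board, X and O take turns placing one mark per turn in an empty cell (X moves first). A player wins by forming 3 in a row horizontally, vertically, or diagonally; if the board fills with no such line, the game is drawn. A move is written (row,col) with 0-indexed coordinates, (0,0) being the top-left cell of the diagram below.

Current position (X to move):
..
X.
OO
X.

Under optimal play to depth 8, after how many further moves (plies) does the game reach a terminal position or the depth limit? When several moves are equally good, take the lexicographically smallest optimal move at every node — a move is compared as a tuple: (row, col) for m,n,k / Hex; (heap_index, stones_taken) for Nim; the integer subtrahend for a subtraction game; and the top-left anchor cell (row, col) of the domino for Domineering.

PV length from [../X./OO/X.]: 4 plies

p1 X@[../X./OO/X.]: (0,0)[X./X./OO/X.]-1 (0,1)[.X/X./OO/X.]+0* (1,1)[../XX/OO/X.]+0 (3,1)[../X./OO/XX]+0
p2 O@[.X/X./OO/X.]: (0,0)[OX/X./OO/X.]+0* (1,1)[.X/XO/OO/X.]+0 (3,1)[.X/X./OO/XO]+0
p3 X@[OX/X./OO/X.]: (1,1)[OX/XX/OO/X.]+0* (3,1)[OX/X./OO/XX]+0
p4 O@[OX/XX/OO/X.]: (3,1)[OX/XX/OO/XO]+0*
p5 X@[OX/XX/OO/XO] terminal +0; root [../X./OO/X.] d8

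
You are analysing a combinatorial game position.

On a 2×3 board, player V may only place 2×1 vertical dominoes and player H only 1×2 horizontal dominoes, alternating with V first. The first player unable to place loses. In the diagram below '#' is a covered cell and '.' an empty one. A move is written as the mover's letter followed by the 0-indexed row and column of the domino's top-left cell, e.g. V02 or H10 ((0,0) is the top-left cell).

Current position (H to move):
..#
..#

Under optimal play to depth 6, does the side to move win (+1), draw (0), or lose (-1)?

[..#/..#] H move#1: H00:+1/###/..#*, H10:+1/..#/###
[###/..#] end (terminal -1, V#2); searched ..#/..# to 6

value(..#/..#, H) = +1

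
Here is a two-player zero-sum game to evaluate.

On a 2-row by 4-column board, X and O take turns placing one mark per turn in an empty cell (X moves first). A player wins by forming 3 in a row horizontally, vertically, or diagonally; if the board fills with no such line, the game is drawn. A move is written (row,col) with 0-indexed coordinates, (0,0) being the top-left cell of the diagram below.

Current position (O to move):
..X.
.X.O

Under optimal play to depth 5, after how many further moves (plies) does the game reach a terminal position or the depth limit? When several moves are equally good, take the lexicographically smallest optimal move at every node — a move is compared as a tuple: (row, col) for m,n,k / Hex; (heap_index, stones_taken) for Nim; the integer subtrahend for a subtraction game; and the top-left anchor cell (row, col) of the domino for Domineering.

PV length from [..X./.X.O]: 5 plies

ply 1, O at ..X./.X.O | (0,0)=+0→O.X./.X.O*; (0,1)=+0→.OX./.X.O; (0,3)=+0→..XO/.X.O; (1,0)=-1→..X./OX.O; (1,2)=-1→..X./.XOO
ply 2, X at O.X./.X.O | (0,1)=+0→OXX./.X.O*; (0,3)=+0→O.XX/.X.O; (1,0)=+0→O.X./XX.O; (1,2)=+0→O.X./.XXO
ply 3, O at OXX./.X.O | (0,3)=+0→OXXO/.X.O*; (1,0)=-1→OXX./OX.O; (1,2)=-1→OXX./.XOO
ply 4, X at OXXO/.X.O | (1,0)=+0→OXXO/XX.O*; (1,2)=+0→OXXO/.XXO
ply 5, O at OXXO/XX.O | (1,2)=+0→OXXO/XXOO*
ply 6: OXXO/XXOO is terminal +0 (X); from ..X./.X.O depth 5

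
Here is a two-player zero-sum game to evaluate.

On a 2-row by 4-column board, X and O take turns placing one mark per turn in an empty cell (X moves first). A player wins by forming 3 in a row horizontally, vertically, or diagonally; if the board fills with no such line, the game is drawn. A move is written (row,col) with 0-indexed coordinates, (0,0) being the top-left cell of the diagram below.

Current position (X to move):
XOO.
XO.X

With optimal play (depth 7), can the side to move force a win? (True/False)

[XOO./XO.X] X move#1: (0,3):+0/XOOX/XO.X*, (1,2):-1/XOO./XOXX
[XOOX/XO.X] O move#2: (1,2):+0/XOOX/XOOX*
[XOOX/XOOX] end (terminal +0, X#3); searched XOO./XO.X to 7

X winning at [XOO./XO.X]: False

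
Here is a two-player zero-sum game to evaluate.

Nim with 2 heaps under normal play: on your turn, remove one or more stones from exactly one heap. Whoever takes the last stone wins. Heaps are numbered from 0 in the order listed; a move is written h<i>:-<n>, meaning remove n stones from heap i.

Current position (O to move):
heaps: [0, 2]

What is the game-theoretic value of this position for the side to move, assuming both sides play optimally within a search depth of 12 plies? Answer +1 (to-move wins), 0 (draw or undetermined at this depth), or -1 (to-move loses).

value((0,2), O) = +1

ply 1, O at (0,2) | h1:-1=-1→(0,1); h1:-2=+1→(0,0)*
ply 2: (0,0) is terminal -1 (X); from (0,2) depth 12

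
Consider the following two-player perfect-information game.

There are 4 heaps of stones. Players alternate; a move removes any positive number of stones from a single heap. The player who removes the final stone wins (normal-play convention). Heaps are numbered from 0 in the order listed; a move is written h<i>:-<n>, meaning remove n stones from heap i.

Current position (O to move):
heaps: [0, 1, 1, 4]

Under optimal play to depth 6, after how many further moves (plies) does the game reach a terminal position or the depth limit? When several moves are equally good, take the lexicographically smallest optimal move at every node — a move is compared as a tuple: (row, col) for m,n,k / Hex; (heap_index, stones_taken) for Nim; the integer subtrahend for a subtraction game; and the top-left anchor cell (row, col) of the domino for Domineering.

PV length from [(0,1,1,4)]: 3 plies

ply 1, O at (0,1,1,4) | h1:-1=-1→(0,0,1,4); h2:-1=-1→(0,1,0,4); h3:-1=-1→(0,1,1,3); h3:-2=-1→(0,1,1,2); h3:-3=-1→(0,1,1,1); h3:-4=+1→(0,1,1,0)*
ply 2, X at (0,1,1,0) | h1:-1=-1→(0,0,1,0)*; h2:-1=-1→(0,1,0,0)
ply 3, O at (0,0,1,0) | h2:-1=+1→(0,0,0,0)*
ply 4: (0,0,0,0) is terminal -1 (X); from (0,1,1,4) depth 6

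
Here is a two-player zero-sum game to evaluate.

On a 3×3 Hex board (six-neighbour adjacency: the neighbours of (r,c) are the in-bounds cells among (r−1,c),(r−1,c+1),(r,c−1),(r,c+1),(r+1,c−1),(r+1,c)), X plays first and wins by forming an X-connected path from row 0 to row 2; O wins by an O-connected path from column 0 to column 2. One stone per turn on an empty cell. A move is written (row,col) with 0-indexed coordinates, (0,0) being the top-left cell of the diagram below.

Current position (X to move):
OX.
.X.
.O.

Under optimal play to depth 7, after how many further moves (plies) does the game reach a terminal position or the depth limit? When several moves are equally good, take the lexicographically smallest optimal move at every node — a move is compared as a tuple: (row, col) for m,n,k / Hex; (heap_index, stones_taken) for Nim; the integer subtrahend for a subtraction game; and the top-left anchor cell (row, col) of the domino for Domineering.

PV length from [OX./.X./.O.]: 5 plies

ply 1, X at OX./.X./.O. | (0,2)=-1→OXX/.X./.O.; (1,0)=-1→OX./XX./.O.; (1,2)=+1→OX./.XX/.O.*; (2,0)=+1→OX./.X./XO.; (2,2)=+1→OX./.X./.OX
ply 2, O at OX./.XX/.O. | (0,2)=-1→OXO/.XX/.O.*; (1,0)=-1→OX./OXX/.O.; (2,0)=-1→OX./.XX/OO.; (2,2)=-1→OX./.XX/.OO
ply 3, X at OXO/.XX/.O. | (1,0)=+1→OXO/XXX/.O.*; (2,0)=+1→OXO/.XX/XO.; (2,2)=+1→OXO/.XX/.OX
ply 4, O at OXO/XXX/.O. | (2,0)=-1→OXO/XXX/OO.*; (2,2)=-1→OXO/XXX/.OO
ply 5, X at OXO/XXX/OO. | (2,2)=+1→OXO/XXX/OOX*
ply 6: OXO/XXX/OOX is terminal -1 (O); from OX./.X./.O. depth 7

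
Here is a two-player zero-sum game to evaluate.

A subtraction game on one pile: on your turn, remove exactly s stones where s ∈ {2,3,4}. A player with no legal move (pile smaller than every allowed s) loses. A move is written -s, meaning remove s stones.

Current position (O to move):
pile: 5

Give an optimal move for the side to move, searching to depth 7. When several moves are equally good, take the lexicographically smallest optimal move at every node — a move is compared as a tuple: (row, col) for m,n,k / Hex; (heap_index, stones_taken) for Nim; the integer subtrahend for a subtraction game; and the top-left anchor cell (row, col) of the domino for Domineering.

O's best at [5]: -4

p1 O@[5]: -2[3]-1 -3[2]-1 -4[1]+1*
p2 X@[1] terminal -1; root [5] d7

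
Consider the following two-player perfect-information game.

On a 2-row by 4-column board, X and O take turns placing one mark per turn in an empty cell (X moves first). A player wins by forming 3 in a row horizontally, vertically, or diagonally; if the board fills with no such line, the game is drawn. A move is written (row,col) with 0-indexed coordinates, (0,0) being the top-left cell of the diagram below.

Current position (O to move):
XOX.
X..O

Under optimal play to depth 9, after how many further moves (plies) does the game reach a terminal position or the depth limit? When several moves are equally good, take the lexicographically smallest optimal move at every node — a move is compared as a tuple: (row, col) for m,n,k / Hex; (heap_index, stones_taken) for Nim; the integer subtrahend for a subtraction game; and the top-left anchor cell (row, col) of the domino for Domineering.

PV length from [XOX./X..O]: 3 plies

p1 O@[XOX./X..O]: (0,3)[XOXO/X..O]+0* (1,1)[XOX./XO.O]+0 (1,2)[XOX./X.OO]+0
p2 X@[XOXO/X..O]: (1,1)[XOXO/XX.O]+0* (1,2)[XOXO/X.XO]+0
p3 O@[XOXO/XX.O]: (1,2)[XOXO/XXOO]+0*
p4 X@[XOXO/XXOO] terminal +0; root [XOX./X..O] d9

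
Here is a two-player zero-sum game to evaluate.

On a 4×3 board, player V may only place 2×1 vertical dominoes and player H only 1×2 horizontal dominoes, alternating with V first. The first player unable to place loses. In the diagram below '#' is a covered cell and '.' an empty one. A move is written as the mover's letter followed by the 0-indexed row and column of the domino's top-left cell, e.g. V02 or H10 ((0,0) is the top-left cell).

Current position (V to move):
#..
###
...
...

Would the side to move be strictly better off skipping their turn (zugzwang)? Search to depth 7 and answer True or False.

ply 1, V at #../###/.../... | V20=-1→#../###/#../#..; V21=+1→#../###/.#./.#.*; V22=-1→#../###/..#/..#
ply 2, H at #../###/.#./.#. | H01=-1→###/###/.#./.#.*
ply 3, V at ###/###/.#./.#. | V20=+1→###/###/##./##.*; V22=+1→###/###/.##/.##
ply 4: ###/###/##./##. is terminal -1 (H); from #../###/.../... depth 7
pass branch (H moves first from the same position):
  | ply 1, H at #../###/.../... | H01=-1→###/###/.../...; H20=+1→#../###/##./...*; H21=+1→#../###/.##/...; H30=+1→#../###/.../##.; H31=+1→#../###/.../.##
  | ply 2, V at #../###/##./... | V22=-1→#../###/###/..#*
  | ply 3, H at #../###/###/..# | H01=+1→###/###/###/..#*; H30=+1→#../###/###/###
  | ply 4: ###/###/###/..# is terminal -1 (V); from #../###/.../... depth 7
V moving scores +1; V passing scores -1

zugzwang(#../###/.../..., V) = False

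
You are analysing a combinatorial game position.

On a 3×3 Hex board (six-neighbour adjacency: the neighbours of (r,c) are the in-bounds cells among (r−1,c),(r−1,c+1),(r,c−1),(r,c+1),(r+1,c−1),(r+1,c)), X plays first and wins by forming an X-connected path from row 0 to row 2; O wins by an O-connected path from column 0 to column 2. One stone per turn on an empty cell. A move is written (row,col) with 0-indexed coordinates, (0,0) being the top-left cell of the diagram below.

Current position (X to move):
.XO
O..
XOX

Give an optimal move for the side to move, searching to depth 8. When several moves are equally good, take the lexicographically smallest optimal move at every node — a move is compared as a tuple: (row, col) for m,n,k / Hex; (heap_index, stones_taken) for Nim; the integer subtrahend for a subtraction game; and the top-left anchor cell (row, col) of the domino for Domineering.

[.XO/O../XOX] X move#1: (0,0):-1/XXO/O../XOX, (1,1):+1/.XO/OX./XOX*, (1,2):-1/.XO/O.X/XOX
[.XO/OX./XOX] end (terminal -1, O#2); searched .XO/O../XOX to 8

X's best at [.XO/O../XOX]: (1,1)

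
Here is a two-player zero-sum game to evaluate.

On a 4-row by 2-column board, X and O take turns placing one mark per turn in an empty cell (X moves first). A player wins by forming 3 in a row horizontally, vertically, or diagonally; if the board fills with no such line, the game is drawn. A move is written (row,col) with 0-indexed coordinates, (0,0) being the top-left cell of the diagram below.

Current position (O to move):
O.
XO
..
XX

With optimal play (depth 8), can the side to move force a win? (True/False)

ply 1, O at O./XO/../XX | (0,1)=-1→OO/XO/../XX; (2,0)=+0→O./XO/O./XX*; (2,1)=-1→O./XO/.O/XX
ply 2, X at O./XO/O./XX | (0,1)=+0→OX/XO/O./XX*; (2,1)=+0→O./XO/OX/XX
ply 3, O at OX/XO/O./XX | (2,1)=+0→OX/XO/OO/XX*
ply 4: OX/XO/OO/XX is terminal +0 (X); from O./XO/../XX depth 8

O winning at [O./XO/../XX]: False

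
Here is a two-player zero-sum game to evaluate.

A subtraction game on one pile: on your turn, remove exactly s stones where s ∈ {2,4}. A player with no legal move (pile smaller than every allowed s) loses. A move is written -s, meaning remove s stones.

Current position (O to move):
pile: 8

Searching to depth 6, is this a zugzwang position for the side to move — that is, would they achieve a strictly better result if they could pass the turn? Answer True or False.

zugzwang(8, O) = False

ply 1, O at 8 | -2=+1→6*; -4=-1→4
ply 2, X at 6 | -2=-1→4*; -4=-1→2
ply 3, O at 4 | -2=-1→2; -4=+1→0*
ply 4: 0 is terminal -1 (X); from 8 depth 6
suppose O passes — search the same position with X to move:
pass> ply 1, X at 8 | -2=+1→6*; -4=-1→4
pass> ply 2, O at 6 | -2=-1→4*; -4=-1→2
pass> ply 3, X at 4 | -2=-1→2; -4=+1→0*
pass> ply 4: 0 is terminal -1 (O); from 8 depth 6
for O: play +1, pass -1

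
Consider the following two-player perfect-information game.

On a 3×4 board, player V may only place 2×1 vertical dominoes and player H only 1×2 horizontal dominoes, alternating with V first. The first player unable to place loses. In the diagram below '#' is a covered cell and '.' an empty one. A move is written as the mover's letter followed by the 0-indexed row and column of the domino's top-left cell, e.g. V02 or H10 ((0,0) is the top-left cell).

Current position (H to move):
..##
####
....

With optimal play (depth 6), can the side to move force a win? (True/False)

p1 H@[..##/####/....]: H00[####/####/....]+1* H20[..##/####/##..]+1 H21[..##/####/.##.]+1 H22[..##/####/..##]+1
p2 V@[####/####/....] terminal -1; root [..##/####/....] d6

H winning at [..##/####/....]: True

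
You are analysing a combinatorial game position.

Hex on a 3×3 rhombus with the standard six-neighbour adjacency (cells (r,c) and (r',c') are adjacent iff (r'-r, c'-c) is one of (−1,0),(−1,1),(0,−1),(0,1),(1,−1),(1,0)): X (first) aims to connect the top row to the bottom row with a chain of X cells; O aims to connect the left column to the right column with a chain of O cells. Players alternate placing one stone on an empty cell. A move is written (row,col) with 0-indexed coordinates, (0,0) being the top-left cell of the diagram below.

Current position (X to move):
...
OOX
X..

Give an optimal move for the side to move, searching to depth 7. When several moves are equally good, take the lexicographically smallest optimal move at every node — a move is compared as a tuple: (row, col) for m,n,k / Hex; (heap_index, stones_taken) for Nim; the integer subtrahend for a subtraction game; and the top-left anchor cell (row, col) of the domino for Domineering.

ply 1, X at .../OOX/X.. | (0,0)=-1→X../OOX/X..; (0,1)=-1→.X./OOX/X..; (0,2)=+1→..X/OOX/X..*; (2,1)=-1→.../OOX/XX.; (2,2)=-1→.../OOX/X.X
ply 2, O at ..X/OOX/X.. | (0,0)=-1→O.X/OOX/X..*; (0,1)=-1→.OX/OOX/X..; (2,1)=-1→..X/OOX/XO.; (2,2)=-1→..X/OOX/X.O
ply 3, X at O.X/OOX/X.. | (0,1)=+1→OXX/OOX/X..*; (2,1)=+1→O.X/OOX/XX.; (2,2)=+1→O.X/OOX/X.X
ply 4, O at OXX/OOX/X.. | (2,1)=-1→OXX/OOX/XO.*; (2,2)=-1→OXX/OOX/X.O
ply 5, X at OXX/OOX/XO. | (2,2)=+1→OXX/OOX/XOX*
ply 6: OXX/OOX/XOX is terminal -1 (O); from .../OOX/X.. depth 7

X's best at [.../OOX/X..]: (0,2)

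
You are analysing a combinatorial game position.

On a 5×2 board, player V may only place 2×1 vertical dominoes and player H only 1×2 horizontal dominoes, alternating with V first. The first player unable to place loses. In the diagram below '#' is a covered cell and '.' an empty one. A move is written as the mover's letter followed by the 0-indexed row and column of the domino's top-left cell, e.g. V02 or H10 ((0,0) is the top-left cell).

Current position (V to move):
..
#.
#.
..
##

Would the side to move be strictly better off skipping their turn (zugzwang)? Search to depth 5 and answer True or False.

zugzwang(../#./#./../##, V) = True

p1 V@[../#./#./../##]: V01[.#/##/#./../##]-1* V11[../##/##/../##]-1 V21[../#./##/.#/##]-1
p2 H@[.#/##/#./../##]: H30[.#/##/#./##/##]+1*
p3 V@[.#/##/#./##/##] terminal -1; root [../#./#./../##] d5
if V skipped the turn, H would face:
~ p1 H@[../#./#./../##]: H00[##/#./#./../##]-1* H30[../#./#./##/##]-1
~ p2 V@[##/#./#./../##]: V11[##/##/##/../##]-1 V21[##/#./##/.#/##]+1*
~ p3 H@[##/#./##/.#/##] terminal -1; root [../#./#./../##] d5
compare (V): move=-1 vs pass=+1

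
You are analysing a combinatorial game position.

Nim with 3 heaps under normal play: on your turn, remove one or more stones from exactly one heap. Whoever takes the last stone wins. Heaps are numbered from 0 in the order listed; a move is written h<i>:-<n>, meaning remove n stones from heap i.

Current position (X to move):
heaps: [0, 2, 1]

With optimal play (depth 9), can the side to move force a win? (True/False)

X winning at [(0,2,1)]: True

ply 1, X at (0,2,1) | h1:-1=+1→(0,1,1)*; h1:-2=-1→(0,0,1); h2:-1=-1→(0,2,0)
ply 2, O at (0,1,1) | h1:-1=-1→(0,0,1)*; h2:-1=-1→(0,1,0)
ply 3, X at (0,0,1) | h2:-1=+1→(0,0,0)*
ply 4: (0,0,0) is terminal -1 (O); from (0,2,1) depth 9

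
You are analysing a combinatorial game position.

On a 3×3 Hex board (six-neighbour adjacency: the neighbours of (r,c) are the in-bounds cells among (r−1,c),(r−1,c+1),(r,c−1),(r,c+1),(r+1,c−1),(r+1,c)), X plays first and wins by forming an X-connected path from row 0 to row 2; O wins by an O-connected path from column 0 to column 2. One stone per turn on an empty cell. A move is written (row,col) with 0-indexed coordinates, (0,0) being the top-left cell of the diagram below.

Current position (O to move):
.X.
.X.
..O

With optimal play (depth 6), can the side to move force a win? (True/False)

[.X./.X./..O] O move#1: (0,0):-1/OX./.X./..O*, (0,2):-1/.XO/.X./..O, (1,0):-1/.X./OX./..O, (1,2):-1/.X./.XO/..O, (2,0):-1/.X./.X./O.O, (2,1):-1/.X./.X./.OO
[OX./.X./..O] X move#2: (0,2):+1/OXX/.X./..O*, (1,0):+1/OX./XX./..O, (1,2):+1/OX./.XX/..O, (2,0):+1/OX./.X./X.O, (2,1):+1/OX./.X./.XO
[OXX/.X./..O] O move#3: (1,0):-1/OXX/OX./..O*, (1,2):-1/OXX/.XO/..O, (2,0):-1/OXX/.X./O.O, (2,1):-1/OXX/.X./.OO
[OXX/OX./..O] X move#4: (1,2):+1/OXX/OXX/..O*, (2,0):+1/OXX/OX./X.O, (2,1):+1/OXX/OX./.XO
[OXX/OXX/..O] O move#5: (2,0):-1/OXX/OXX/O.O*, (2,1):-1/OXX/OXX/.OO
[OXX/OXX/O.O] X move#6: (2,1):+1/OXX/OXX/OXO*
[OXX/OXX/OXO] end (terminal -1, O#7); searched .X./.X./..O to 6

O winning at [.X./.X./..O]: False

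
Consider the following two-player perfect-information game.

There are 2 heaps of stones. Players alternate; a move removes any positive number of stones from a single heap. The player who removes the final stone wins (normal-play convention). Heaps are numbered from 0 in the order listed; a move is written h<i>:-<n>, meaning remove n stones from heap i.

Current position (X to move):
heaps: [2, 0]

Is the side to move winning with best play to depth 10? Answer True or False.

p1 X@[(2,0)]: h0:-1[(1,0)]-1 h0:-2[(0,0)]+1*
p2 O@[(0,0)] terminal -1; root [(2,0)] d10

X winning at [(2,0)]: True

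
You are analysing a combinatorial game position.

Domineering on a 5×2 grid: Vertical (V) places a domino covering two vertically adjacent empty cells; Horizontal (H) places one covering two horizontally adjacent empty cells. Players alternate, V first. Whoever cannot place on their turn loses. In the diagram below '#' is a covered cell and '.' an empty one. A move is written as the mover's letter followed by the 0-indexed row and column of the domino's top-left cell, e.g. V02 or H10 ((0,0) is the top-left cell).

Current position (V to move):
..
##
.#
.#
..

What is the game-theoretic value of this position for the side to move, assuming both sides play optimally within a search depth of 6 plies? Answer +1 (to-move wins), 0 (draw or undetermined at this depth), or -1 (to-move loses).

ply 1, V at ../##/.#/.#/.. | V20=-1→../##/##/##/..*; V30=-1→../##/.#/##/#.
ply 2, H at ../##/##/##/.. | H00=+1→##/##/##/##/..*; H40=+1→../##/##/##/##
ply 3: ##/##/##/##/.. is terminal -1 (V); from ../##/.#/.#/.. depth 6

value(../##/.#/.#/.., V) = -1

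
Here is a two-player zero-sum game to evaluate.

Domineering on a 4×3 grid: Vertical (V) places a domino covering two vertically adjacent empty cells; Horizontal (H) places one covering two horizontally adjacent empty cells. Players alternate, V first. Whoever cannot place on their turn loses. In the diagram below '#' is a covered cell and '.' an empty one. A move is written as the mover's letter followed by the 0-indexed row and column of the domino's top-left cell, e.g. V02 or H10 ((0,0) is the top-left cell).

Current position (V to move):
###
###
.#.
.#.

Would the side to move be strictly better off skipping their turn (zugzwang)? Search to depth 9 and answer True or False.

[###/###/.#./.#.] V move#1: V20:+1/###/###/##./##.*, V22:+1/###/###/.##/.##
[###/###/##./##.] end (terminal -1, H#2); searched ###/###/.#./.#. to 9
if V skipped the turn, H would face:
~ [###/###/.#./.#.] end (terminal -1, H#1); searched ###/###/.#./.#. to 9
compare (V): move=+1 vs pass=+1

zugzwang(###/###/.#./.#., V) = False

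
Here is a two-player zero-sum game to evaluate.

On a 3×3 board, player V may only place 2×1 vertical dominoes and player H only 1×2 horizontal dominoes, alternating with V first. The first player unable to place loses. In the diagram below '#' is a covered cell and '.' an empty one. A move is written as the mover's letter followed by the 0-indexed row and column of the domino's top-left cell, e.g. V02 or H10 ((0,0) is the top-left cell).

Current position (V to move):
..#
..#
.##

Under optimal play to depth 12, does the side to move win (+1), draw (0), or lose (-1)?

value(..#/..#/.##, V) = +1

[..#/..#/.##] V move#1: V00:+1/#.#/#.#/.##*, V01:+1/.##/.##/.##, V10:-1/..#/#.#/###
[#.#/#.#/.##] end (terminal -1, H#2); searched ..#/..#/.## to 12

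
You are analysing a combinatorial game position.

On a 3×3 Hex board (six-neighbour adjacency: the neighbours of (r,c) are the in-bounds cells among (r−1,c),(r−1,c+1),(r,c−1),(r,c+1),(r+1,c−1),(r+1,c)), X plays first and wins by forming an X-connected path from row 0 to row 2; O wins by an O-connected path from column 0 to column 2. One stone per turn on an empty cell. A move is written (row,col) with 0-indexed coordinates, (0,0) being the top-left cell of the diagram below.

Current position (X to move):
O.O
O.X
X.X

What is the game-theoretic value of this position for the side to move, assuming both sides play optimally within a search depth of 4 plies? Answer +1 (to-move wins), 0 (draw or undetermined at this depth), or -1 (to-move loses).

[O.O/O.X/X.X] X move#1: (0,1):-1/OXO/O.X/X.X*, (1,1):-1/O.O/OXX/X.X, (2,1):-1/O.O/O.X/XXX
[OXO/O.X/X.X] O move#2: (1,1):+1/OXO/OOX/X.X*, (2,1):-1/OXO/O.X/XOX
[OXO/OOX/X.X] end (terminal -1, X#3); searched O.O/O.X/X.X to 4

value(O.O/O.X/X.X, X) = -1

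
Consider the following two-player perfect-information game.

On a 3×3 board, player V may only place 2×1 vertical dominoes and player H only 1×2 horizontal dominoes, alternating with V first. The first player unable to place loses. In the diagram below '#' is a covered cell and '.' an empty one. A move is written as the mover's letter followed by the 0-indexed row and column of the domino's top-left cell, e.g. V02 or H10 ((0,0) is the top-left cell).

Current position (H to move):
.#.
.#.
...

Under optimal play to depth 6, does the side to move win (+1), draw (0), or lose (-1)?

[.#./.#./...] H move#1: H20:-1/.#./.#./##.*, H21:-1/.#./.#./.##
[.#./.#./##.] V move#2: V00:+1/##./##./##.*, V02:+1/.##/.##/##., V12:+1/.#./.##/###
[##./##./##.] end (terminal -1, H#3); searched .#./.#./... to 6

value(.#./.#./..., H) = -1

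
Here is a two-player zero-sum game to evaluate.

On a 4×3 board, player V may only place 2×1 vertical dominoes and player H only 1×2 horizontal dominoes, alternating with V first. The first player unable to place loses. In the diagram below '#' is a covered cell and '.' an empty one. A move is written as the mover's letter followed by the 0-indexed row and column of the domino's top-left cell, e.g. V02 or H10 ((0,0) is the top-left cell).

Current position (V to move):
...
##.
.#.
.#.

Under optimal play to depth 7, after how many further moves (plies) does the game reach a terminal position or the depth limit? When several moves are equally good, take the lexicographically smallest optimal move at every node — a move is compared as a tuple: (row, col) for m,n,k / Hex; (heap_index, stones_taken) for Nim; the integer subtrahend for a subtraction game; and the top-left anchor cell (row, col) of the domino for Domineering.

PV length from [.../##./.#./.#.]: 3 plies

p1 V@[.../##./.#./.#.]: V02[..#/###/.#./.#.]+1* V12[.../###/.##/.#.]+1 V20[.../##./##./##.]+1 V22[.../##./.##/.##]+1
p2 H@[..#/###/.#./.#.]: H00[###/###/.#./.#.]-1*
p3 V@[###/###/.#./.#.]: V20[###/###/##./##.]+1* V22[###/###/.##/.##]+1
p4 H@[###/###/##./##.] terminal -1; root [.../##./.#./.#.] d7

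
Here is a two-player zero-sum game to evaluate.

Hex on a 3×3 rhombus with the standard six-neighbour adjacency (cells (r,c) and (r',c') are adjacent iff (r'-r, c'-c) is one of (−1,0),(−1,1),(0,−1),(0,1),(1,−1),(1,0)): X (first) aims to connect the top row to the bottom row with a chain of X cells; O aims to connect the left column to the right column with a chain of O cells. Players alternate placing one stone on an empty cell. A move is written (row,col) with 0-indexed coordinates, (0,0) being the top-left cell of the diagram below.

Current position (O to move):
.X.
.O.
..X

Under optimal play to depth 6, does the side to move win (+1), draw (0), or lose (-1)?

p1 O@[.X./.O./..X]: (0,0)[OX./.O./..X]+1* (0,2)[.XO/.O./..X]+1 (1,0)[.X./OO./..X]+1 (1,2)[.X./.OO/..X]+1 (2,0)[.X./.O./O.X]+1 (2,1)[.X./.O./.OX]+1
p2 X@[OX./.O./..X]: (0,2)[OXX/.O./..X]-1* (1,0)[OX./XO./..X]-1 (1,2)[OX./.OX/..X]-1 (2,0)[OX./.O./X.X]-1 (2,1)[OX./.O./.XX]-1
p3 O@[OXX/.O./..X]: (1,0)[OXX/OO./..X]-1 (1,2)[OXX/.OO/..X]+1* (2,0)[OXX/.O./O.X]-1 (2,1)[OXX/.O./.OX]-1
p4 X@[OXX/.OO/..X]: (1,0)[OXX/XOO/..X]-1* (2,0)[OXX/.OO/X.X]-1 (2,1)[OXX/.OO/.XX]-1
p5 O@[OXX/XOO/..X]: (2,0)[OXX/XOO/O.X]+1* (2,1)[OXX/XOO/.OX]-1
p6 X@[OXX/XOO/O.X] terminal -1; root [.X./.O./..X] d6

value(.X./.O./..X, O) = +1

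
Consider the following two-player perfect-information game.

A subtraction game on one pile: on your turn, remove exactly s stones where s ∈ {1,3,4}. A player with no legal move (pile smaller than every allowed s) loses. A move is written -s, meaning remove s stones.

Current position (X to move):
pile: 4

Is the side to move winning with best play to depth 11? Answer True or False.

X winning at [4]: True

[4] X move#1: -1:-1/3, -3:-1/1, -4:+1/0*
[0] end (terminal -1, O#2); searched 4 to 11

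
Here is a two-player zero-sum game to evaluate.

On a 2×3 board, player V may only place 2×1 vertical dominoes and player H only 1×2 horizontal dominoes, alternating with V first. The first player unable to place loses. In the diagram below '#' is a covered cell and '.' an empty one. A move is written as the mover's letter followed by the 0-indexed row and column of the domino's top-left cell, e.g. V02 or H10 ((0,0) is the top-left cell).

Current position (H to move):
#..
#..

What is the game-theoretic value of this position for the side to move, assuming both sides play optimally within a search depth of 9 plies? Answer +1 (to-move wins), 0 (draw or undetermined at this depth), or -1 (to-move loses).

[#../#..] H move#1: H01:+1/###/#..*, H11:+1/#../###
[###/#..] end (terminal -1, V#2); searched #../#.. to 9

value(#../#.., H) = +1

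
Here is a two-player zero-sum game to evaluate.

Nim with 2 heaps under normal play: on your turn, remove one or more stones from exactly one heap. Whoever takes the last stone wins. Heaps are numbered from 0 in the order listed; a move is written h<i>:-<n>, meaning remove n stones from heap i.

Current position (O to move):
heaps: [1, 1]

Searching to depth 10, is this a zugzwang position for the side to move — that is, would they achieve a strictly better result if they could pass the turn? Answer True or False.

ply 1, O at (1,1) | h0:-1=-1→(0,1)*; h1:-1=-1→(1,0)
ply 2, X at (0,1) | h1:-1=+1→(0,0)*
ply 3: (0,0) is terminal -1 (O); from (1,1) depth 10
pass branch (X moves first from the same position):
  | ply 1, X at (1,1) | h0:-1=-1→(0,1)*; h1:-1=-1→(1,0)
  | ply 2, O at (0,1) | h1:-1=+1→(0,0)*
  | ply 3: (0,0) is terminal -1 (X); from (1,1) depth 10
O moving scores -1; O passing scores +1

zugzwang((1,1), O) = True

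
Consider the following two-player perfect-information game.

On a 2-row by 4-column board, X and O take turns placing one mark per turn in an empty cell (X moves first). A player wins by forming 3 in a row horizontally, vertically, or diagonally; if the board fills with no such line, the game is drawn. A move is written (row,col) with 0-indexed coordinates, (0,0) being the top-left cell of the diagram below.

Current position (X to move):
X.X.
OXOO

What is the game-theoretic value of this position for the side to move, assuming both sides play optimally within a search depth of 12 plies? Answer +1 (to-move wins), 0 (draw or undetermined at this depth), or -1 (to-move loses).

value(X.X./OXOO, X) = +1

[X.X./OXOO] X move#1: (0,1):+1/XXX./OXOO*, (0,3):+0/X.XX/OXOO
[XXX./OXOO] end (terminal -1, O#2); searched X.X./OXOO to 12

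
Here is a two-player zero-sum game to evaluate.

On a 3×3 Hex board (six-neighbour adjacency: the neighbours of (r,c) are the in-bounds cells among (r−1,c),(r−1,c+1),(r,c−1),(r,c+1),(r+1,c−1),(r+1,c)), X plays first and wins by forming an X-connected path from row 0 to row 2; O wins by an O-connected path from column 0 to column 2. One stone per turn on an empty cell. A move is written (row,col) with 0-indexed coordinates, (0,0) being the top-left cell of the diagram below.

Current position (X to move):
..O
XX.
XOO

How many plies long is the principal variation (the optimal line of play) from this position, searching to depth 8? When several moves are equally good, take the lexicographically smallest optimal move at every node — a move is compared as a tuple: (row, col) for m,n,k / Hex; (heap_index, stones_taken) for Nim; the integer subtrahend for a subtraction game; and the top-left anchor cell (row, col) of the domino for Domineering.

PV length from [..O/XX./XOO]: 1 ply

p1 X@[..O/XX./XOO]: (0,0)[X.O/XX./XOO]+1* (0,1)[.XO/XX./XOO]+1 (1,2)[..O/XXX/XOO]+1
p2 O@[X.O/XX./XOO] terminal -1; root [..O/XX./XOO] d8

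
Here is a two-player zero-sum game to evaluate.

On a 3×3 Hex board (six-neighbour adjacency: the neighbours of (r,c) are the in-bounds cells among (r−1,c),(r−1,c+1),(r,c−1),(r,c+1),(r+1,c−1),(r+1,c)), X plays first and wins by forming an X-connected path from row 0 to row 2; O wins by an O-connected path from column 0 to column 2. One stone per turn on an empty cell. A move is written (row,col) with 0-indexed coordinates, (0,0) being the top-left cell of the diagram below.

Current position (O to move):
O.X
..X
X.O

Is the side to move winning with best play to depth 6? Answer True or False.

p1 O@[O.X/..X/X.O]: (0,1)[OOX/..X/X.O]-1* (1,0)[O.X/O.X/X.O]-1 (1,1)[O.X/.OX/X.O]-1 (2,1)[O.X/..X/XOO]-1
p2 X@[OOX/..X/X.O]: (1,0)[OOX/X.X/X.O]+1* (1,1)[OOX/.XX/X.O]+1 (2,1)[OOX/..X/XXO]+1
p3 O@[OOX/X.X/X.O]: (1,1)[OOX/XOX/X.O]-1* (2,1)[OOX/X.X/XOO]-1
p4 X@[OOX/XOX/X.O]: (2,1)[OOX/XOX/XXO]+1*
p5 O@[OOX/XOX/XXO] terminal -1; root [O.X/..X/X.O] d6

O winning at [O.X/..X/X.O]: False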